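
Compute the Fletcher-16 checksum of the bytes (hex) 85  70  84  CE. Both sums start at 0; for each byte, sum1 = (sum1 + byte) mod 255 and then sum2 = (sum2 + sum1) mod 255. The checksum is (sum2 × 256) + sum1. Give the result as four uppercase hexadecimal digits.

3F49

Running sums (mod 255):
  after byte 0 (85): sum1=133, sum2=133
  after byte 1 (70): sum1=245, sum2=123
  after byte 2 (84): sum1=122, sum2=245
  after byte 3 (CE): sum1=73, sum2=63
Checksum = sum2·256 + sum1 = 63·256 + 73 = 16201 = 0x3F49.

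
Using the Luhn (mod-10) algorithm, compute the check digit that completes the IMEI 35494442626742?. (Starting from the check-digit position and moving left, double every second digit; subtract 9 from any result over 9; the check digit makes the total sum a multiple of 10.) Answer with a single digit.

4

Partial digits right→left: 2 4 7 6 2 6 2 4 4 4 9 4 5 3
Double every second digit counting from the check-digit position (so the 1st, 3rd, 5th, ... of the partial from the right).
  doubled (with −9 where >9): 4 5 4 4 8 9 1 → sum 35
  kept as-is: 4 6 6 4 4 4 3 → sum 31
Total = 35 + 31 = 66.
Check digit = (10 − (66 mod 10)) mod 10 = 4.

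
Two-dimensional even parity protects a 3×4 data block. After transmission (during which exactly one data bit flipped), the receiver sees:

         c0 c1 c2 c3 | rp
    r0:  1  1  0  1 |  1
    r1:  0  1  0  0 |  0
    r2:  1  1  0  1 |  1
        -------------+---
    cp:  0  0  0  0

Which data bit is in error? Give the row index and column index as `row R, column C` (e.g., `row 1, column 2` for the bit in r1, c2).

Recompute each row's even parity and compare to rp:
  r0: data parity 1, sent rp 1 → ok
  r1: data parity 1, sent rp 0 → mismatch
  r2: data parity 1, sent rp 1 → ok
Recompute each column's even parity and compare to cp:
  c0: data parity 0, sent cp 0 → ok
  c1: data parity 1, sent cp 0 → mismatch
  c2: data parity 0, sent cp 0 → ok
  c3: data parity 0, sent cp 0 → ok
Exactly one row (r1) and one column (c1) fail → the flipped bit is at their intersection.

row 1, column 1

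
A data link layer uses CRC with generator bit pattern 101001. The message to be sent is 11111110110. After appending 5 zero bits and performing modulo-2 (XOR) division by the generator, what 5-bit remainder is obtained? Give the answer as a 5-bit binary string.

10000

Append 5 zeros: 1111111011000000. Divide by 101001 (XOR where the leading bit is 1):
  pos 0: 111111 XOR 101001 = 010110
  pos 1: 101101 XOR 101001 = 000100
  pos 4: 100011 XOR 101001 = 001010
  pos 6: 101000 XOR 101001 = 000001
Remainder (last 5 bits) = 10000. This is the CRC / FCS.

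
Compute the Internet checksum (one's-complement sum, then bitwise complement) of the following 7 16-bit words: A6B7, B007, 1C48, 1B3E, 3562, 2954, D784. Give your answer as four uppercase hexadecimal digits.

3B7F

One's-complement addition (fold any carry out of bit 15 back into bit 0):
  0xA6B7 + 0xB007 = 0x156BE → wrap carry → 0x56BF
  0x56BF + 0x1C48 = 0x07307
  0x7307 + 0x1B3E = 0x08E45
  0x8E45 + 0x3562 = 0x0C3A7
  0xC3A7 + 0x2954 = 0x0ECFB
  0xECFB + 0xD784 = 0x1C47F → wrap carry → 0xC480
One's-complement sum = 0xC480.
Checksum = ~0xC480 & 0xFFFF = 0x3B7F.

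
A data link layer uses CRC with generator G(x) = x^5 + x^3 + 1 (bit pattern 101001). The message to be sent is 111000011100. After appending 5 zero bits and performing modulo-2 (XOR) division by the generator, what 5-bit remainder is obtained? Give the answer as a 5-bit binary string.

00011

Append 5 zeros: 11100001110000000. Divide by 101001 (XOR where the leading bit is 1):
  pos 0: 111000 XOR 101001 = 010001
  pos 1: 100010 XOR 101001 = 001011
  pos 3: 101111 XOR 101001 = 000110
  pos 6: 110100 XOR 101001 = 011101
  pos 7: 111010 XOR 101001 = 010011
  pos 8: 100110 XOR 101001 = 001111
  pos 10: 111100 XOR 101001 = 010101
  pos 11: 101010 XOR 101001 = 000011
Remainder (last 5 bits) = 00011. This is the CRC / FCS.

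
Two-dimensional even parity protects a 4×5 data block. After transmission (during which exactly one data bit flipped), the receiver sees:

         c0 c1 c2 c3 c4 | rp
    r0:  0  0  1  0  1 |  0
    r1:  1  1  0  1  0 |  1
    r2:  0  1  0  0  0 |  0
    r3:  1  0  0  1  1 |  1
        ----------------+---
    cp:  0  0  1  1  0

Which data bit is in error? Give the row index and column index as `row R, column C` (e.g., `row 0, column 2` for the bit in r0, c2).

row 2, column 3

Recompute each row's even parity and compare to rp:
  r0: data parity 0, sent rp 0 → ok
  r1: data parity 1, sent rp 1 → ok
  r2: data parity 1, sent rp 0 → mismatch
  r3: data parity 1, sent rp 1 → ok
Recompute each column's even parity and compare to cp:
  c0: data parity 0, sent cp 0 → ok
  c1: data parity 0, sent cp 0 → ok
  c2: data parity 1, sent cp 1 → ok
  c3: data parity 0, sent cp 1 → mismatch
  c4: data parity 0, sent cp 0 → ok
Exactly one row (r2) and one column (c3) fail → the flipped bit is at their intersection.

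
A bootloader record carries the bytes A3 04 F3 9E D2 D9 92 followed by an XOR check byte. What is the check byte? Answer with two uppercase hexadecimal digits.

53

XOR the bytes together:
  start with 0xA3
  0xA3 ⊕ 0x04 = 0xA7
  0xA7 ⊕ 0xF3 = 0x54
  0x54 ⊕ 0x9E = 0xCA
  0xCA ⊕ 0xD2 = 0x18
  0x18 ⊕ 0xD9 = 0xC1
  0xC1 ⊕ 0x92 = 0x53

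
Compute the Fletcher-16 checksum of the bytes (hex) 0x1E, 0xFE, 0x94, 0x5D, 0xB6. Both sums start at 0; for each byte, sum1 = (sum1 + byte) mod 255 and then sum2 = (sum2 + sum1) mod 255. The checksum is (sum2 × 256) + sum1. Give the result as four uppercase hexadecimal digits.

Running sums (mod 255):
  after byte 0 (0x1E): sum1=30, sum2=30
  after byte 1 (0xFE): sum1=29, sum2=59
  after byte 2 (0x94): sum1=177, sum2=236
  after byte 3 (0x5D): sum1=15, sum2=251
  after byte 4 (0xB6): sum1=197, sum2=193
Checksum = sum2·256 + sum1 = 193·256 + 197 = 49605 = 0xC1C5.

C1C5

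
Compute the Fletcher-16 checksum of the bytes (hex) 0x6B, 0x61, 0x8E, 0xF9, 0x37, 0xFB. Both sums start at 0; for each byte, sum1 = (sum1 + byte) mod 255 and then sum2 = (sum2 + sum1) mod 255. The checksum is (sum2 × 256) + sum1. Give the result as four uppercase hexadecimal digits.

FD88

Running sums (mod 255):
  after byte 0 (0x6B): sum1=107, sum2=107
  after byte 1 (0x61): sum1=204, sum2=56
  after byte 2 (0x8E): sum1=91, sum2=147
  after byte 3 (0xF9): sum1=85, sum2=232
  after byte 4 (0x37): sum1=140, sum2=117
  after byte 5 (0xFB): sum1=136, sum2=253
Checksum = sum2·256 + sum1 = 253·256 + 136 = 64904 = 0xFD88.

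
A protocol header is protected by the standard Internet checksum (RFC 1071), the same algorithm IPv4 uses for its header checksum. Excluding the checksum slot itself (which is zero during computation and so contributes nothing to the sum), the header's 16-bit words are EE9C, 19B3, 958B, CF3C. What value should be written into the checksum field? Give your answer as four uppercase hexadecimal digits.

92E7

One's-complement addition (fold any carry out of bit 15 back into bit 0):
  0xEE9C + 0x19B3 = 0x1084F → wrap carry → 0x0850
  0x0850 + 0x958B = 0x09DDB
  0x9DDB + 0xCF3C = 0x16D17 → wrap carry → 0x6D18
One's-complement sum = 0x6D18.
Checksum = ~0x6D18 & 0xFFFF = 0x92E7.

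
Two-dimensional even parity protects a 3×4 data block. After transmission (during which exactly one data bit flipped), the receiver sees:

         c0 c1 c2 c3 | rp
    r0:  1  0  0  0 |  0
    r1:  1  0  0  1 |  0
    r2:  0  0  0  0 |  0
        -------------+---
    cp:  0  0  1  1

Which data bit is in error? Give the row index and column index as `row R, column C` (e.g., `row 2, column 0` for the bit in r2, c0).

Recompute each row's even parity and compare to rp:
  r0: data parity 1, sent rp 0 → mismatch
  r1: data parity 0, sent rp 0 → ok
  r2: data parity 0, sent rp 0 → ok
Recompute each column's even parity and compare to cp:
  c0: data parity 0, sent cp 0 → ok
  c1: data parity 0, sent cp 0 → ok
  c2: data parity 0, sent cp 1 → mismatch
  c3: data parity 1, sent cp 1 → ok
Exactly one row (r0) and one column (c2) fail → the flipped bit is at their intersection.

row 0, column 2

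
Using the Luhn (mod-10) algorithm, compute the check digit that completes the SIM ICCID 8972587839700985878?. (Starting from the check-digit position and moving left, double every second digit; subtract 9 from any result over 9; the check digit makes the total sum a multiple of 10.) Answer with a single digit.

Partial digits right→left: 8 7 8 5 8 9 0 0 7 9 3 8 7 8 5 2 7 9 8
Double every second digit counting from the check-digit position (so the 1st, 3rd, 5th, ... of the partial from the right).
  doubled (with −9 where >9): 7 7 7 0 5 6 5 1 5 7 → sum 50
  kept as-is: 7 5 9 0 9 8 8 2 9 → sum 57
Total = 50 + 57 = 107.
Check digit = (10 − (107 mod 10)) mod 10 = 3.

3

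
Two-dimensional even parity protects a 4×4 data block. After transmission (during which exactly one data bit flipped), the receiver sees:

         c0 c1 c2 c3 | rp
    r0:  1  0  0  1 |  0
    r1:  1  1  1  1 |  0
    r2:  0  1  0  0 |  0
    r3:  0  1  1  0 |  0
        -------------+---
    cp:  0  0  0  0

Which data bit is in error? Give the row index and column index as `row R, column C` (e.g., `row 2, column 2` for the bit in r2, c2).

Recompute each row's even parity and compare to rp:
  r0: data parity 0, sent rp 0 → ok
  r1: data parity 0, sent rp 0 → ok
  r2: data parity 1, sent rp 0 → mismatch
  r3: data parity 0, sent rp 0 → ok
Recompute each column's even parity and compare to cp:
  c0: data parity 0, sent cp 0 → ok
  c1: data parity 1, sent cp 0 → mismatch
  c2: data parity 0, sent cp 0 → ok
  c3: data parity 0, sent cp 0 → ok
Exactly one row (r2) and one column (c1) fail → the flipped bit is at their intersection.

row 2, column 1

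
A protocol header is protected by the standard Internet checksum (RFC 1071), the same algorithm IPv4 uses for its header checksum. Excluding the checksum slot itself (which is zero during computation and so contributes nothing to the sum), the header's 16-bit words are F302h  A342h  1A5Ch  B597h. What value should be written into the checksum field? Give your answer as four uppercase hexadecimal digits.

99C6

One's-complement addition (fold any carry out of bit 15 back into bit 0):
  0xF302 + 0xA342 = 0x19644 → wrap carry → 0x9645
  0x9645 + 0x1A5C = 0x0B0A1
  0xB0A1 + 0xB597 = 0x16638 → wrap carry → 0x6639
One's-complement sum = 0x6639.
Checksum = ~0x6639 & 0xFFFF = 0x99C6.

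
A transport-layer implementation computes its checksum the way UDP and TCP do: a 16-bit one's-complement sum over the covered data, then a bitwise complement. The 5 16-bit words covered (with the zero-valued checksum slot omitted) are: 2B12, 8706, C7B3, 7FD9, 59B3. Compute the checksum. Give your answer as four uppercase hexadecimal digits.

ACA6

One's-complement addition (fold any carry out of bit 15 back into bit 0):
  0x2B12 + 0x8706 = 0x0B218
  0xB218 + 0xC7B3 = 0x179CB → wrap carry → 0x79CC
  0x79CC + 0x7FD9 = 0x0F9A5
  0xF9A5 + 0x59B3 = 0x15358 → wrap carry → 0x5359
One's-complement sum = 0x5359.
Checksum = ~0x5359 & 0xFFFF = 0xACA6.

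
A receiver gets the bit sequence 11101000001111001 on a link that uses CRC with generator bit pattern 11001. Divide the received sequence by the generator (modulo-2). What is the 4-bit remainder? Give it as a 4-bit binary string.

1000

Modulo-2 division of 11101000001111001 by 11001:
  pos 0: 11101 XOR 11001 = 00100
  pos 2: 10000 XOR 11001 = 01001
  pos 3: 10010 XOR 11001 = 01011
  pos 4: 10110 XOR 11001 = 01111
  pos 5: 11110 XOR 11001 = 00111
  pos 7: 11111 XOR 11001 = 00110
  pos 9: 11011 XOR 11001 = 00010
  pos 12: 10001 XOR 11001 = 01000
Remainder = 1000 (nonzero — an error is detected).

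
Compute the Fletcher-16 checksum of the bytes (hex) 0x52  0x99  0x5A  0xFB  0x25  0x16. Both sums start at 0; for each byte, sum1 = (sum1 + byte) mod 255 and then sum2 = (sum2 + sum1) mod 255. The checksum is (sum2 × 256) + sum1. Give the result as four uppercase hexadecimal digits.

Running sums (mod 255):
  after byte 0 (0x52): sum1=82, sum2=82
  after byte 1 (0x99): sum1=235, sum2=62
  after byte 2 (0x5A): sum1=70, sum2=132
  after byte 3 (0xFB): sum1=66, sum2=198
  after byte 4 (0x25): sum1=103, sum2=46
  after byte 5 (0x16): sum1=125, sum2=171
Checksum = sum2·256 + sum1 = 171·256 + 125 = 43901 = 0xAB7D.

AB7D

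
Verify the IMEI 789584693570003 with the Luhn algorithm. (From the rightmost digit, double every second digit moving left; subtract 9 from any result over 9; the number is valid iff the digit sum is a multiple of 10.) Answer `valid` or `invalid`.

From the right, keep odd positions and double even positions (subtract 9 from any doubled value over 9):
  doubled (positions 2,4,...): 0 0 1 9 8 1 7 → sum 26
  kept (positions 1,3,...): 3 0 7 3 6 8 9 7 → sum 43
Total = 69.
69 mod 10 = 9, so the number is invalid.

invalid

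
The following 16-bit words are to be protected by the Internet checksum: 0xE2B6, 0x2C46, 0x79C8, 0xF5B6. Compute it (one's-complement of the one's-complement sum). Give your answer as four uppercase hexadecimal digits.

One's-complement addition (fold any carry out of bit 15 back into bit 0):
  0xE2B6 + 0x2C46 = 0x10EFC → wrap carry → 0x0EFD
  0x0EFD + 0x79C8 = 0x088C5
  0x88C5 + 0xF5B6 = 0x17E7B → wrap carry → 0x7E7C
One's-complement sum = 0x7E7C.
Checksum = ~0x7E7C & 0xFFFF = 0x8183.

8183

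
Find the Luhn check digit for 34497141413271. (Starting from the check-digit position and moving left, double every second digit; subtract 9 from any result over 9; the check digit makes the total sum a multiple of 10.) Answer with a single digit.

Partial digits right→left: 1 7 2 3 1 4 1 4 1 7 9 4 4 3
Double every second digit counting from the check-digit position (so the 1st, 3rd, 5th, ... of the partial from the right).
  doubled (with −9 where >9): 2 4 2 2 2 9 8 → sum 29
  kept as-is: 7 3 4 4 7 4 3 → sum 32
Total = 29 + 32 = 61.
Check digit = (10 − (61 mod 10)) mod 10 = 9.

9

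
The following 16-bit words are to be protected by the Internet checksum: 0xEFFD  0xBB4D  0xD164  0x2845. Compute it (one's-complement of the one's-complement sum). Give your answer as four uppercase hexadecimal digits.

One's-complement addition (fold any carry out of bit 15 back into bit 0):
  0xEFFD + 0xBB4D = 0x1AB4A → wrap carry → 0xAB4B
  0xAB4B + 0xD164 = 0x17CAF → wrap carry → 0x7CB0
  0x7CB0 + 0x2845 = 0x0A4F5
One's-complement sum = 0xA4F5.
Checksum = ~0xA4F5 & 0xFFFF = 0x5B0A.

5B0A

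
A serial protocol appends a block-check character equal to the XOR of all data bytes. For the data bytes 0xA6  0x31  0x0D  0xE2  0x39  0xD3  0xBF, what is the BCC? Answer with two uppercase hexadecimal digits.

2D

XOR the bytes together:
  start with 0xA6
  0xA6 ⊕ 0x31 = 0x97
  0x97 ⊕ 0x0D = 0x9A
  0x9A ⊕ 0xE2 = 0x78
  0x78 ⊕ 0x39 = 0x41
  0x41 ⊕ 0xD3 = 0x92
  0x92 ⊕ 0xBF = 0x2D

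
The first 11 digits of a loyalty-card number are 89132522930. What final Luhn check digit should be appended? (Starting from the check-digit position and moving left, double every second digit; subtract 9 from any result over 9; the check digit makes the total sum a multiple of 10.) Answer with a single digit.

2

Partial digits right→left: 0 3 9 2 2 5 2 3 1 9 8
Double every second digit counting from the check-digit position (so the 1st, 3rd, 5th, ... of the partial from the right).
  doubled (with −9 where >9): 0 9 4 4 2 7 → sum 26
  kept as-is: 3 2 5 3 9 → sum 22
Total = 26 + 22 = 48.
Check digit = (10 − (48 mod 10)) mod 10 = 2.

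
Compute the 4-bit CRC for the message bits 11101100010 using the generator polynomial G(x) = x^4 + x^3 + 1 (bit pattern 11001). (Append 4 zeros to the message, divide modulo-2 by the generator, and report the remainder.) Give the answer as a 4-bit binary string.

Append 4 zeros: 111011000100000. Divide by 11001 (XOR where the leading bit is 1):
  pos 0: 11101 XOR 11001 = 00100
  pos 2: 10010 XOR 11001 = 01011
  pos 3: 10110 XOR 11001 = 01111
  pos 4: 11110 XOR 11001 = 00111
  pos 6: 11110 XOR 11001 = 00111
  pos 8: 11100 XOR 11001 = 00101
  pos 10: 10100 XOR 11001 = 01101
Remainder (last 4 bits) = 1101. This is the CRC / FCS.

1101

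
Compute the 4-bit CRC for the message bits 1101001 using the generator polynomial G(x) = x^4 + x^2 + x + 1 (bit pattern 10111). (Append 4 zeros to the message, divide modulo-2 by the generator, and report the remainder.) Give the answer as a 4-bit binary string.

1010

Append 4 zeros: 11010010000. Divide by 10111 (XOR where the leading bit is 1):
  pos 0: 11010 XOR 10111 = 01101
  pos 1: 11010 XOR 10111 = 01101
  pos 2: 11011 XOR 10111 = 01100
  pos 3: 11000 XOR 10111 = 01111
  pos 4: 11110 XOR 10111 = 01001
  pos 5: 10010 XOR 10111 = 00101
Remainder (last 4 bits) = 1010. This is the CRC / FCS.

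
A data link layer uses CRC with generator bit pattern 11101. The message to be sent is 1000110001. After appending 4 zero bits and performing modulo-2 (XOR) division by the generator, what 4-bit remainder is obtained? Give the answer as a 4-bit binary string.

Append 4 zeros: 10001100010000. Divide by 11101 (XOR where the leading bit is 1):
  pos 0: 10001 XOR 11101 = 01100
  pos 1: 11001 XOR 11101 = 00100
  pos 3: 10000 XOR 11101 = 01101
  pos 4: 11010 XOR 11101 = 00111
  pos 6: 11110 XOR 11101 = 00011
  pos 9: 11000 XOR 11101 = 00101
Remainder (last 4 bits) = 0101. This is the CRC / FCS.

0101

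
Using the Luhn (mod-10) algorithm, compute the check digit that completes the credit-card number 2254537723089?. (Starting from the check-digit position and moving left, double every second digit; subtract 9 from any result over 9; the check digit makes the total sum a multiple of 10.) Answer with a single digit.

9

Partial digits right→left: 9 8 0 3 2 7 7 3 5 4 5 2 2
Double every second digit counting from the check-digit position (so the 1st, 3rd, 5th, ... of the partial from the right).
  doubled (with −9 where >9): 9 0 4 5 1 1 4 → sum 24
  kept as-is: 8 3 7 3 4 2 → sum 27
Total = 24 + 27 = 51.
Check digit = (10 − (51 mod 10)) mod 10 = 9.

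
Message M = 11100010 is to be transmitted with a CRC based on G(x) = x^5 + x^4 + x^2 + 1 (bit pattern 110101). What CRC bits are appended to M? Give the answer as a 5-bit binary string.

Append 5 zeros: 1110001000000. Divide by 110101 (XOR where the leading bit is 1):
  pos 0: 111000 XOR 110101 = 001101
  pos 2: 110110 XOR 110101 = 000011
  pos 6: 110000 XOR 110101 = 000101
Remainder (last 5 bits) = 01010. This is the CRC / FCS.

01010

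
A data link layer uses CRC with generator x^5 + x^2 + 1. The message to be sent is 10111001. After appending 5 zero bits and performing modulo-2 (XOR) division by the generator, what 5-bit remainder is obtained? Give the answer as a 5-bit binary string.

01101

Append 5 zeros: 1011100100000. Divide by 100101 (XOR where the leading bit is 1):
  pos 0: 101110 XOR 100101 = 001011
  pos 2: 101101 XOR 100101 = 001000
  pos 4: 100000 XOR 100101 = 000101
  pos 7: 101000 XOR 100101 = 001101
Remainder (last 5 bits) = 01101. This is the CRC / FCS.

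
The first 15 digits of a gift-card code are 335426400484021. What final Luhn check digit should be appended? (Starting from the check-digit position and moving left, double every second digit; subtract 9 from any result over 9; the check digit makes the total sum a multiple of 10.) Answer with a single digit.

9

Partial digits right→left: 1 2 0 4 8 4 0 0 4 6 2 4 5 3 3
Double every second digit counting from the check-digit position (so the 1st, 3rd, 5th, ... of the partial from the right).
  doubled (with −9 where >9): 2 0 7 0 8 4 1 6 → sum 28
  kept as-is: 2 4 4 0 6 4 3 → sum 23
Total = 28 + 23 = 51.
Check digit = (10 − (51 mod 10)) mod 10 = 9.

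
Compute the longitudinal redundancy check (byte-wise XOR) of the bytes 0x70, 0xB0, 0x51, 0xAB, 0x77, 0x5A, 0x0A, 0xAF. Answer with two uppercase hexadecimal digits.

B2

XOR the bytes together:
  start with 0x70
  0x70 ⊕ 0xB0 = 0xC0
  0xC0 ⊕ 0x51 = 0x91
  0x91 ⊕ 0xAB = 0x3A
  0x3A ⊕ 0x77 = 0x4D
  0x4D ⊕ 0x5A = 0x17
  0x17 ⊕ 0x0A = 0x1D
  0x1D ⊕ 0xAF = 0xB2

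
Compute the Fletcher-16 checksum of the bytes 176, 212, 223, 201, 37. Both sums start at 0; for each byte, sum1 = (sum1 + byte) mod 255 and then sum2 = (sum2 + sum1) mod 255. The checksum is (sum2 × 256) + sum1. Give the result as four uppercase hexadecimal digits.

Running sums (mod 255):
  after byte 0 (176): sum1=176, sum2=176
  after byte 1 (212): sum1=133, sum2=54
  after byte 2 (223): sum1=101, sum2=155
  after byte 3 (201): sum1=47, sum2=202
  after byte 4 (37): sum1=84, sum2=31
Checksum = sum2·256 + sum1 = 31·256 + 84 = 8020 = 0x1F54.

1F54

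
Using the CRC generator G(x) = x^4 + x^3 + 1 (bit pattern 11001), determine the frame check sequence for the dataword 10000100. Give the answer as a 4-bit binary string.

0010

Append 4 zeros: 100001000000. Divide by 11001 (XOR where the leading bit is 1):
  pos 0: 10000 XOR 11001 = 01001
  pos 1: 10011 XOR 11001 = 01010
  pos 2: 10100 XOR 11001 = 01101
  pos 3: 11010 XOR 11001 = 00011
  pos 6: 11000 XOR 11001 = 00001
Remainder (last 4 bits) = 0010. This is the CRC / FCS.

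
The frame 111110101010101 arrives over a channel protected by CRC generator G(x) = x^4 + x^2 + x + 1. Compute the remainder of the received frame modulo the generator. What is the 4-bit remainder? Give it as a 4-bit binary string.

Modulo-2 division of 111110101010101 by 10111:
  pos 0: 11111 XOR 10111 = 01000
  pos 1: 10000 XOR 10111 = 00111
  pos 3: 11110 XOR 10111 = 01001
  pos 4: 10011 XOR 10111 = 00100
  pos 6: 10001 XOR 10111 = 00110
  pos 8: 11001 XOR 10111 = 01110
  pos 9: 11100 XOR 10111 = 01011
  pos 10: 10111 XOR 10111 = 00000
Remainder = 0000 (zero — the frame passes the CRC check).

0000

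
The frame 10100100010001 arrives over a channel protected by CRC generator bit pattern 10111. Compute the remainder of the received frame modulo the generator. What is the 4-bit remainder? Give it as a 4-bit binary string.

1000

Modulo-2 division of 10100100010001 by 10111:
  pos 0: 10100 XOR 10111 = 00011
  pos 3: 11100 XOR 10111 = 01011
  pos 4: 10110 XOR 10111 = 00001
  pos 8: 11000 XOR 10111 = 01111
  pos 9: 11111 XOR 10111 = 01000
Remainder = 1000 (nonzero — an error is detected).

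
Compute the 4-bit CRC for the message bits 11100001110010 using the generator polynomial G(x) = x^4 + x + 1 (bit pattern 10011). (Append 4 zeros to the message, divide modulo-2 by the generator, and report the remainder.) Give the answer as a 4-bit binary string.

1001

Append 4 zeros: 111000011100100000. Divide by 10011 (XOR where the leading bit is 1):
  pos 0: 11100 XOR 10011 = 01111
  pos 1: 11110 XOR 10011 = 01101
  pos 2: 11010 XOR 10011 = 01001
  pos 3: 10011 XOR 10011 = 00000
  pos 8: 11001 XOR 10011 = 01010
  pos 9: 10100 XOR 10011 = 00111
  pos 11: 11100 XOR 10011 = 01111
  pos 12: 11110 XOR 10011 = 01101
  pos 13: 11010 XOR 10011 = 01001
Remainder (last 4 bits) = 1001. This is the CRC / FCS.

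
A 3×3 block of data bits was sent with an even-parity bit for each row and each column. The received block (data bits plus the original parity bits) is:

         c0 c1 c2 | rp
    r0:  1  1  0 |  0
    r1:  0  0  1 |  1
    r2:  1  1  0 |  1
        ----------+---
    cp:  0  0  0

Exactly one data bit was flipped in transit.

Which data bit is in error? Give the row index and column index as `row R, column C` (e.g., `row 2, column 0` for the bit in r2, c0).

Recompute each row's even parity and compare to rp:
  r0: data parity 0, sent rp 0 → ok
  r1: data parity 1, sent rp 1 → ok
  r2: data parity 0, sent rp 1 → mismatch
Recompute each column's even parity and compare to cp:
  c0: data parity 0, sent cp 0 → ok
  c1: data parity 0, sent cp 0 → ok
  c2: data parity 1, sent cp 0 → mismatch
Exactly one row (r2) and one column (c2) fail → the flipped bit is at their intersection.

row 2, column 2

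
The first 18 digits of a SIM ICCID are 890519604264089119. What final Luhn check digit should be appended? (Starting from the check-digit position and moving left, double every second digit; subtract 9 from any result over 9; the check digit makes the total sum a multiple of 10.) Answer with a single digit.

Partial digits right→left: 9 1 1 9 8 0 4 6 2 4 0 6 9 1 5 0 9 8
Double every second digit counting from the check-digit position (so the 1st, 3rd, 5th, ... of the partial from the right).
  doubled (with −9 where >9): 9 2 7 8 4 0 9 1 9 → sum 49
  kept as-is: 1 9 0 6 4 6 1 0 8 → sum 35
Total = 49 + 35 = 84.
Check digit = (10 − (84 mod 10)) mod 10 = 6.

6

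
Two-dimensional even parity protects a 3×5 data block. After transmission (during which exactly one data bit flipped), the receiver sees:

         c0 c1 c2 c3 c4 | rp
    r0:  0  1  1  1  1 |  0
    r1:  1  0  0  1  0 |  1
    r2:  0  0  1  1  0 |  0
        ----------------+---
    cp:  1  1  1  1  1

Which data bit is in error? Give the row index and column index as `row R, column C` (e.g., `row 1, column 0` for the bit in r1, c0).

Recompute each row's even parity and compare to rp:
  r0: data parity 0, sent rp 0 → ok
  r1: data parity 0, sent rp 1 → mismatch
  r2: data parity 0, sent rp 0 → ok
Recompute each column's even parity and compare to cp:
  c0: data parity 1, sent cp 1 → ok
  c1: data parity 1, sent cp 1 → ok
  c2: data parity 0, sent cp 1 → mismatch
  c3: data parity 1, sent cp 1 → ok
  c4: data parity 1, sent cp 1 → ok
Exactly one row (r1) and one column (c2) fail → the flipped bit is at their intersection.

row 1, column 2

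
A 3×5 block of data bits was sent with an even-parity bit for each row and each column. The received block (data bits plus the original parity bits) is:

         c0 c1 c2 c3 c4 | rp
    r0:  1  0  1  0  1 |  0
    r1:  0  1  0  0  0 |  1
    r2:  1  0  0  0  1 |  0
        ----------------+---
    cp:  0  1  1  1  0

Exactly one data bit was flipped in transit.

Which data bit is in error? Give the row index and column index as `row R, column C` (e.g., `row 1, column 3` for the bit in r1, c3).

row 0, column 3

Recompute each row's even parity and compare to rp:
  r0: data parity 1, sent rp 0 → mismatch
  r1: data parity 1, sent rp 1 → ok
  r2: data parity 0, sent rp 0 → ok
Recompute each column's even parity and compare to cp:
  c0: data parity 0, sent cp 0 → ok
  c1: data parity 1, sent cp 1 → ok
  c2: data parity 1, sent cp 1 → ok
  c3: data parity 0, sent cp 1 → mismatch
  c4: data parity 0, sent cp 0 → ok
Exactly one row (r0) and one column (c3) fail → the flipped bit is at their intersection.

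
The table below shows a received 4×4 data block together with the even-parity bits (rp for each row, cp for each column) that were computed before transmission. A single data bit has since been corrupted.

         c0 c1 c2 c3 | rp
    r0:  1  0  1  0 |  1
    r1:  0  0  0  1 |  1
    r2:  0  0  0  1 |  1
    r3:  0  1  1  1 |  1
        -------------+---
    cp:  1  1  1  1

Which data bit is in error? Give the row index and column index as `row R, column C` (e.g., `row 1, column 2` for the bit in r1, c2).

row 0, column 2

Recompute each row's even parity and compare to rp:
  r0: data parity 0, sent rp 1 → mismatch
  r1: data parity 1, sent rp 1 → ok
  r2: data parity 1, sent rp 1 → ok
  r3: data parity 1, sent rp 1 → ok
Recompute each column's even parity and compare to cp:
  c0: data parity 1, sent cp 1 → ok
  c1: data parity 1, sent cp 1 → ok
  c2: data parity 0, sent cp 1 → mismatch
  c3: data parity 1, sent cp 1 → ok
Exactly one row (r0) and one column (c2) fail → the flipped bit is at their intersection.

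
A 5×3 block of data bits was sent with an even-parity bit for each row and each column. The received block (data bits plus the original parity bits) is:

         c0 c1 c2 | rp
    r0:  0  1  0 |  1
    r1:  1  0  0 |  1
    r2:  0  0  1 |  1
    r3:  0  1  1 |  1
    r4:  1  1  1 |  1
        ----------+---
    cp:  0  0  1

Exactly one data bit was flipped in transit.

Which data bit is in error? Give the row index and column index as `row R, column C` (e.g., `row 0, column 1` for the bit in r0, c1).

row 3, column 1

Recompute each row's even parity and compare to rp:
  r0: data parity 1, sent rp 1 → ok
  r1: data parity 1, sent rp 1 → ok
  r2: data parity 1, sent rp 1 → ok
  r3: data parity 0, sent rp 1 → mismatch
  r4: data parity 1, sent rp 1 → ok
Recompute each column's even parity and compare to cp:
  c0: data parity 0, sent cp 0 → ok
  c1: data parity 1, sent cp 0 → mismatch
  c2: data parity 1, sent cp 1 → ok
Exactly one row (r3) and one column (c1) fail → the flipped bit is at their intersection.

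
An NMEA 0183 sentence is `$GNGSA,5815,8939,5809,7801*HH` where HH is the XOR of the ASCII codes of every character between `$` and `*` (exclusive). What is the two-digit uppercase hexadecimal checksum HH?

54

XOR the ASCII codes of the payload characters:
  'G' = 0x47 → acc = 0x47
  'N' = 0x4E → acc = 0x09
  'G' = 0x47 → acc = 0x4E
  'S' = 0x53 → acc = 0x1D
  'A' = 0x41 → acc = 0x5C
  ',' = 0x2C → acc = 0x70
  '5' = 0x35 → acc = 0x45
  '8' = 0x38 → acc = 0x7D
  '1' = 0x31 → acc = 0x4C
  '5' = 0x35 → acc = 0x79
  ',' = 0x2C → acc = 0x55
  '8' = 0x38 → acc = 0x6D
  '9' = 0x39 → acc = 0x54
  '3' = 0x33 → acc = 0x67
  '9' = 0x39 → acc = 0x5E
  ',' = 0x2C → acc = 0x72
  '5' = 0x35 → acc = 0x47
  '8' = 0x38 → acc = 0x7F
  '0' = 0x30 → acc = 0x4F
  '9' = 0x39 → acc = 0x76
  ',' = 0x2C → acc = 0x5A
  '7' = 0x37 → acc = 0x6D
  '8' = 0x38 → acc = 0x55
  '0' = 0x30 → acc = 0x65
  '1' = 0x31 → acc = 0x54
Checksum = 0x54.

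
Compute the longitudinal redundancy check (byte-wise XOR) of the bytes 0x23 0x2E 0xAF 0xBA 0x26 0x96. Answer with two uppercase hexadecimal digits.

A8

XOR the bytes together:
  start with 0x23
  0x23 ⊕ 0x2E = 0x0D
  0x0D ⊕ 0xAF = 0xA2
  0xA2 ⊕ 0xBA = 0x18
  0x18 ⊕ 0x26 = 0x3E
  0x3E ⊕ 0x96 = 0xA8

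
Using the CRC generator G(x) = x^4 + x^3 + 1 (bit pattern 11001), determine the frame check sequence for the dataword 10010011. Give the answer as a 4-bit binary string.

0001

Append 4 zeros: 100100110000. Divide by 11001 (XOR where the leading bit is 1):
  pos 0: 10010 XOR 11001 = 01011
  pos 1: 10110 XOR 11001 = 01111
  pos 2: 11111 XOR 11001 = 00110
  pos 4: 11010 XOR 11001 = 00011
  pos 7: 11000 XOR 11001 = 00001
Remainder (last 4 bits) = 0001. This is the CRC / FCS.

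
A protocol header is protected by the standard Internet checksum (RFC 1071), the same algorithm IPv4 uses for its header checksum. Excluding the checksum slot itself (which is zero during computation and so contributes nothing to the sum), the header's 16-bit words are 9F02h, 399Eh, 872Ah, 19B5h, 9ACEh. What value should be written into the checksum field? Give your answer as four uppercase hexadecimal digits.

One's-complement addition (fold any carry out of bit 15 back into bit 0):
  0x9F02 + 0x399E = 0x0D8A0
  0xD8A0 + 0x872A = 0x15FCA → wrap carry → 0x5FCB
  0x5FCB + 0x19B5 = 0x07980
  0x7980 + 0x9ACE = 0x1144E → wrap carry → 0x144F
One's-complement sum = 0x144F.
Checksum = ~0x144F & 0xFFFF = 0xEBB0.

EBB0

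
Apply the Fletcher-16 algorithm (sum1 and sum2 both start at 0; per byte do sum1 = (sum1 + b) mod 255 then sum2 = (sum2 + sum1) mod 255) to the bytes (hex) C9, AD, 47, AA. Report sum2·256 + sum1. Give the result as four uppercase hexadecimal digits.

Running sums (mod 255):
  after byte 0 (C9): sum1=201, sum2=201
  after byte 1 (AD): sum1=119, sum2=65
  after byte 2 (47): sum1=190, sum2=0
  after byte 3 (AA): sum1=105, sum2=105
Checksum = sum2·256 + sum1 = 105·256 + 105 = 26985 = 0x6969.

6969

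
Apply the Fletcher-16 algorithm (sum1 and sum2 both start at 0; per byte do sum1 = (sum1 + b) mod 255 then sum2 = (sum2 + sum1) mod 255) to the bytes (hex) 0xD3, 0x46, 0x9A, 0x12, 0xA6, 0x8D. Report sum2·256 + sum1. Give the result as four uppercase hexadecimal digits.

D1FA

Running sums (mod 255):
  after byte 0 (0xD3): sum1=211, sum2=211
  after byte 1 (0x46): sum1=26, sum2=237
  after byte 2 (0x9A): sum1=180, sum2=162
  after byte 3 (0x12): sum1=198, sum2=105
  after byte 4 (0xA6): sum1=109, sum2=214
  after byte 5 (0x8D): sum1=250, sum2=209
Checksum = sum2·256 + sum1 = 209·256 + 250 = 53754 = 0xD1FA.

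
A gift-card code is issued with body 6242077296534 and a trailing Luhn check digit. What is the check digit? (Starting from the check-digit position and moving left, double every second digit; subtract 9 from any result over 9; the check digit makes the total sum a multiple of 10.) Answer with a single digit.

Partial digits right→left: 4 3 5 6 9 2 7 7 0 2 4 2 6
Double every second digit counting from the check-digit position (so the 1st, 3rd, 5th, ... of the partial from the right).
  doubled (with −9 where >9): 8 1 9 5 0 8 3 → sum 34
  kept as-is: 3 6 2 7 2 2 → sum 22
Total = 34 + 22 = 56.
Check digit = (10 − (56 mod 10)) mod 10 = 4.

4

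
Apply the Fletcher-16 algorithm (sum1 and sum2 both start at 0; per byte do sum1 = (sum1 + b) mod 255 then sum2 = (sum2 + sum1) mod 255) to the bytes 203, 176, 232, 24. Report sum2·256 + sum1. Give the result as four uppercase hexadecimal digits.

Running sums (mod 255):
  after byte 0 (203): sum1=203, sum2=203
  after byte 1 (176): sum1=124, sum2=72
  after byte 2 (232): sum1=101, sum2=173
  after byte 3 (24): sum1=125, sum2=43
Checksum = sum2·256 + sum1 = 43·256 + 125 = 11133 = 0x2B7D.

2B7D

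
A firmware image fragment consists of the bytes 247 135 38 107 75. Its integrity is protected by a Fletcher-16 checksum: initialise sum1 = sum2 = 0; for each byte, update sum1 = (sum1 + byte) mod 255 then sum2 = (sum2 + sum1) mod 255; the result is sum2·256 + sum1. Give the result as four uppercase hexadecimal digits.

Running sums (mod 255):
  after byte 0 (247): sum1=247, sum2=247
  after byte 1 (135): sum1=127, sum2=119
  after byte 2 (38): sum1=165, sum2=29
  after byte 3 (107): sum1=17, sum2=46
  after byte 4 (75): sum1=92, sum2=138
Checksum = sum2·256 + sum1 = 138·256 + 92 = 35420 = 0x8A5C.

8A5C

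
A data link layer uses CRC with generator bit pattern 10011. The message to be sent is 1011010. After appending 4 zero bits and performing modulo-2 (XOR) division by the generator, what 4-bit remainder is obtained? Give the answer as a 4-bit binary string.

Append 4 zeros: 10110100000. Divide by 10011 (XOR where the leading bit is 1):
  pos 0: 10110 XOR 10011 = 00101
  pos 2: 10110 XOR 10011 = 00101
  pos 4: 10100 XOR 10011 = 00111
  pos 6: 11100 XOR 10011 = 01111
Remainder (last 4 bits) = 1111. This is the CRC / FCS.

1111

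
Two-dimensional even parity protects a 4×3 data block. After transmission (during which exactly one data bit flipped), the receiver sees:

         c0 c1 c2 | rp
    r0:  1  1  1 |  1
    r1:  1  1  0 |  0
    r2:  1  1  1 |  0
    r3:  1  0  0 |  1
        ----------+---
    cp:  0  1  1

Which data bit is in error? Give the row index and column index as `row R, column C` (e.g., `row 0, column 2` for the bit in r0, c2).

Recompute each row's even parity and compare to rp:
  r0: data parity 1, sent rp 1 → ok
  r1: data parity 0, sent rp 0 → ok
  r2: data parity 1, sent rp 0 → mismatch
  r3: data parity 1, sent rp 1 → ok
Recompute each column's even parity and compare to cp:
  c0: data parity 0, sent cp 0 → ok
  c1: data parity 1, sent cp 1 → ok
  c2: data parity 0, sent cp 1 → mismatch
Exactly one row (r2) and one column (c2) fail → the flipped bit is at their intersection.

row 2, column 2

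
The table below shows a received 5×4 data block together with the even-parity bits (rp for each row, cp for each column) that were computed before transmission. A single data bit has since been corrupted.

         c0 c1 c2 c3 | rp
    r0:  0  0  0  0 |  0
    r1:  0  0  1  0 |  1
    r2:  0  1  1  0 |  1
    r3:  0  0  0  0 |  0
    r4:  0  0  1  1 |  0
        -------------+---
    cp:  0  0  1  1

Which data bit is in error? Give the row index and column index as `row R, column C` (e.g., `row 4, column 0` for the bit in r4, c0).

row 2, column 1

Recompute each row's even parity and compare to rp:
  r0: data parity 0, sent rp 0 → ok
  r1: data parity 1, sent rp 1 → ok
  r2: data parity 0, sent rp 1 → mismatch
  r3: data parity 0, sent rp 0 → ok
  r4: data parity 0, sent rp 0 → ok
Recompute each column's even parity and compare to cp:
  c0: data parity 0, sent cp 0 → ok
  c1: data parity 1, sent cp 0 → mismatch
  c2: data parity 1, sent cp 1 → ok
  c3: data parity 1, sent cp 1 → ok
Exactly one row (r2) and one column (c1) fail → the flipped bit is at their intersection.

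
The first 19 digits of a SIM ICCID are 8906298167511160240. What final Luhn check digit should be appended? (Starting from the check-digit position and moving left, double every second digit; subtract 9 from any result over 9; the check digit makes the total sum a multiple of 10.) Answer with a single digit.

1

Partial digits right→left: 0 4 2 0 6 1 1 1 5 7 6 1 8 9 2 6 0 9 8
Double every second digit counting from the check-digit position (so the 1st, 3rd, 5th, ... of the partial from the right).
  doubled (with −9 where >9): 0 4 3 2 1 3 7 4 0 7 → sum 31
  kept as-is: 4 0 1 1 7 1 9 6 9 → sum 38
Total = 31 + 38 = 69.
Check digit = (10 − (69 mod 10)) mod 10 = 1.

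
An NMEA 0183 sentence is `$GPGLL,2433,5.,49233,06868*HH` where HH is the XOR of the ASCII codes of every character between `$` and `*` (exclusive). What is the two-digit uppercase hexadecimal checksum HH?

XOR the ASCII codes of the payload characters:
  'G' = 0x47 → acc = 0x47
  'P' = 0x50 → acc = 0x17
  'G' = 0x47 → acc = 0x50
  'L' = 0x4C → acc = 0x1C
  'L' = 0x4C → acc = 0x50
  ',' = 0x2C → acc = 0x7C
  '2' = 0x32 → acc = 0x4E
  '4' = 0x34 → acc = 0x7A
  '3' = 0x33 → acc = 0x49
  '3' = 0x33 → acc = 0x7A
  ',' = 0x2C → acc = 0x56
  '5' = 0x35 → acc = 0x63
  '.' = 0x2E → acc = 0x4D
  ',' = 0x2C → acc = 0x61
  '4' = 0x34 → acc = 0x55
  '9' = 0x39 → acc = 0x6C
  '2' = 0x32 → acc = 0x5E
  '3' = 0x33 → acc = 0x6D
  '3' = 0x33 → acc = 0x5E
  ',' = 0x2C → acc = 0x72
  '0' = 0x30 → acc = 0x42
  '6' = 0x36 → acc = 0x74
  '8' = 0x38 → acc = 0x4C
  '6' = 0x36 → acc = 0x7A
  '8' = 0x38 → acc = 0x42
Checksum = 0x42.

42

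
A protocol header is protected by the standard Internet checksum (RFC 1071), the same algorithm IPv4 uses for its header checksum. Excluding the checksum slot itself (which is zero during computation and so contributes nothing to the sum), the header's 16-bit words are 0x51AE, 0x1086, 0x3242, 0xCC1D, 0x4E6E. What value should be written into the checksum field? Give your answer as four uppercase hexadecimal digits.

50FD

One's-complement addition (fold any carry out of bit 15 back into bit 0):
  0x51AE + 0x1086 = 0x06234
  0x6234 + 0x3242 = 0x09476
  0x9476 + 0xCC1D = 0x16093 → wrap carry → 0x6094
  0x6094 + 0x4E6E = 0x0AF02
One's-complement sum = 0xAF02.
Checksum = ~0xAF02 & 0xFFFF = 0x50FD.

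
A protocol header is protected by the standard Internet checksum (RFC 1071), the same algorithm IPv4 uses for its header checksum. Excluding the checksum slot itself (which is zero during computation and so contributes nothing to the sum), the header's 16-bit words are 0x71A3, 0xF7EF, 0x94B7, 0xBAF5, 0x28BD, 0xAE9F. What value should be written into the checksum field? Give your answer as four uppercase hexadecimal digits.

One's-complement addition (fold any carry out of bit 15 back into bit 0):
  0x71A3 + 0xF7EF = 0x16992 → wrap carry → 0x6993
  0x6993 + 0x94B7 = 0x0FE4A
  0xFE4A + 0xBAF5 = 0x1B93F → wrap carry → 0xB940
  0xB940 + 0x28BD = 0x0E1FD
  0xE1FD + 0xAE9F = 0x1909C → wrap carry → 0x909D
One's-complement sum = 0x909D.
Checksum = ~0x909D & 0xFFFF = 0x6F62.

6F62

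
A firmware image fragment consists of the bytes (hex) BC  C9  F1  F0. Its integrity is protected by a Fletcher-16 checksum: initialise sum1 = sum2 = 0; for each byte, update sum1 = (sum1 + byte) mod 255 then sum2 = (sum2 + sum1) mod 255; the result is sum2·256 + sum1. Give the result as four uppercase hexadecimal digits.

2569

Running sums (mod 255):
  after byte 0 (BC): sum1=188, sum2=188
  after byte 1 (C9): sum1=134, sum2=67
  after byte 2 (F1): sum1=120, sum2=187
  after byte 3 (F0): sum1=105, sum2=37
Checksum = sum2·256 + sum1 = 37·256 + 105 = 9577 = 0x2569.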